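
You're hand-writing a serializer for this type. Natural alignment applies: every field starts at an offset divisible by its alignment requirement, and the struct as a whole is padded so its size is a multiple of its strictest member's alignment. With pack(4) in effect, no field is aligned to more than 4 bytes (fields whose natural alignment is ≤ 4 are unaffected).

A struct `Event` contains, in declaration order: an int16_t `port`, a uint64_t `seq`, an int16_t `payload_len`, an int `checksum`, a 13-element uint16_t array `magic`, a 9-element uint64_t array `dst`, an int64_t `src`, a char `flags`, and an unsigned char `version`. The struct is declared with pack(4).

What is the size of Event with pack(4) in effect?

132

0..2  port  (2B, 2-aligned)
2..4  -- padding (2B)
4..12  seq  (8B, 4-aligned)
12..14  payload_len  (2B, 2-aligned)
14..16  -- padding (2B)
16..20  checksum  (4B, 4-aligned)
20..46  magic  (26B, 2-aligned)
46..48  -- padding (2B)
48..120  dst  (72B, 4-aligned)
120..128  src  (8B, 4-aligned)
128..129  flags  (1B, 1-aligned)
129..130  version  (1B, 1-aligned)
130..132  -- tail padding (2B)
sizeof = 132, alignof = 4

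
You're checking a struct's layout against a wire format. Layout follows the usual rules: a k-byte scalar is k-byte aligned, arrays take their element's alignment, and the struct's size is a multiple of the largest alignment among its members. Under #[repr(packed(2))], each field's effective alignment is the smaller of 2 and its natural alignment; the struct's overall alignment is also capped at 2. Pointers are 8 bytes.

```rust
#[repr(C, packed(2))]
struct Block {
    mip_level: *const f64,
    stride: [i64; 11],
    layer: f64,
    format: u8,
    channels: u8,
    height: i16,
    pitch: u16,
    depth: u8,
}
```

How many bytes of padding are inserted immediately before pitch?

0

mip_level at 0 (size 8, align 2) → ends 8
stride at 8 (size 88, align 2) → ends 96
layer at 96 (size 8, align 2) → ends 104
format at 104 (size 1, align 1) → ends 105
channels at 105 (size 1, align 1) → ends 106
height at 106 (size 2, align 2) → ends 108
pitch at 108 (size 2, align 2) → ends 110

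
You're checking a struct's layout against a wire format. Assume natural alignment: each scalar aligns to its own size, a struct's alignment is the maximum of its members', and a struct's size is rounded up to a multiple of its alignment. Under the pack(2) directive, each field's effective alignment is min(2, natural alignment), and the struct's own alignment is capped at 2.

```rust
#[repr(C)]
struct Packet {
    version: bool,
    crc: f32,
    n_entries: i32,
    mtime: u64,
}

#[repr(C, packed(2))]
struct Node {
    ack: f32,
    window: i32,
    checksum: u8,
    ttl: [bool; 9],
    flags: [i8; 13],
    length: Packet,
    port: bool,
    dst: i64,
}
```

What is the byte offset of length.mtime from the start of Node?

48

Packet: 0..1  version  (1B, 1-aligned); 1..4  -- padding (3B); 4..8  crc  (4B, 4-aligned); 8..12  n_entries  (4B, 4-aligned); 12..16  -- padding (4B); 16..24  mtime  (8B, 8-aligned); sizeof = 24, alignof = 8
0..4  ack  (4B, 2-aligned)
4..8  window  (4B, 2-aligned)
8..9  checksum  (1B, 1-aligned)
9..18  ttl  (9B, 1-aligned)
18..31  flags  (13B, 1-aligned)
31..32  -- padding (1B)
32..56  length  (24B, 2-aligned)
within Packet: mtime at 16
32 + 16 = 48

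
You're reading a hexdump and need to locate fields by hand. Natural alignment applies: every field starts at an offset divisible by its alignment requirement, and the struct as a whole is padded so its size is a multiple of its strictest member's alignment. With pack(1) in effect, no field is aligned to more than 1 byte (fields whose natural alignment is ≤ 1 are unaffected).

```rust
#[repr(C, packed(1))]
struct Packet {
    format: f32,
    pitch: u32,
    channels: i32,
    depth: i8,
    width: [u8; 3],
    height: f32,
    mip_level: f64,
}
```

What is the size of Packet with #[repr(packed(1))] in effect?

28

format at 0 (size 4, align 1) → ends 4
pitch at 4 (size 4, align 1) → ends 8
channels at 8 (size 4, align 1) → ends 12
depth at 12 (size 1, align 1) → ends 13
width at 13 (size 3, align 1) → ends 16
height at 16 (size 4, align 1) → ends 20
mip_level at 20 (size 8, align 1) → ends 28
total 28 bytes, alignment 1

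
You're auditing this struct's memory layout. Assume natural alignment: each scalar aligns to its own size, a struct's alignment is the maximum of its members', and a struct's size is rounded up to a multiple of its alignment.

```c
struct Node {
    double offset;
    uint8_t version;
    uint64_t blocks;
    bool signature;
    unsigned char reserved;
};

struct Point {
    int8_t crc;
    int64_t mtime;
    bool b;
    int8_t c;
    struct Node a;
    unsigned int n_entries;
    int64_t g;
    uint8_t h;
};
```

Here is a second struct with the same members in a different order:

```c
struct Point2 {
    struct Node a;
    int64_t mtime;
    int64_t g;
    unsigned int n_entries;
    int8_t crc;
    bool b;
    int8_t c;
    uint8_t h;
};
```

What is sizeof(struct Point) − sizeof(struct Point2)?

24

Node: offset at 0 (size 8, align 8) → ends 8; version at 8 (size 1, align 1) → ends 9; pad 7 to align 8 for blocks; blocks at 16 (size 8, align 8) → ends 24; signature at 24 (size 1, align 1) → ends 25; reserved at 25 (size 1, align 1) → ends 26; tail pad 6 to reach multiple of 8; total 32 bytes, alignment 8
crc at 0 (size 1, align 1) → ends 1
pad 7 to align 8 for mtime
mtime at 8 (size 8, align 8) → ends 16
b at 16 (size 1, align 1) → ends 17
c at 17 (size 1, align 1) → ends 18
pad 6 to align 8 for a
a at 24 (size 32, align 8) → ends 56
n_entries at 56 (size 4, align 4) → ends 60
pad 4 to align 8 for g
g at 64 (size 8, align 8) → ends 72
h at 72 (size 1, align 1) → ends 73
tail pad 7 to reach multiple of 8
total 80 bytes, alignment 8
— Point2 —
a at 0 (size 32, align 8) → ends 32
mtime at 32 (size 8, align 8) → ends 40
g at 40 (size 8, align 8) → ends 48
n_entries at 48 (size 4, align 4) → ends 52
crc at 52 (size 1, align 1) → ends 53
b at 53 (size 1, align 1) → ends 54
c at 54 (size 1, align 1) → ends 55
h at 55 (size 1, align 1) → ends 56
total 56 bytes, alignment 8
80 − 56 = 24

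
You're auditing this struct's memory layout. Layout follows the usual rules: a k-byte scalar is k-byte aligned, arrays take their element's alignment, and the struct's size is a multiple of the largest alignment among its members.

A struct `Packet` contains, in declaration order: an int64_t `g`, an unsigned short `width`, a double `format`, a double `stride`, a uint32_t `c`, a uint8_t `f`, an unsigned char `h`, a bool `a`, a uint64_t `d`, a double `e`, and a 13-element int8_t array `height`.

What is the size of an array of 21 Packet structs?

1512

@0: g [8B, align 8] → 8
@8: width [2B, align 2] → 10
+6 pad (align 8)
@16: format [8B, align 8] → 24
@24: stride [8B, align 8] → 32
@32: c [4B, align 4] → 36
@36: f [1B, align 1] → 37
@37: h [1B, align 1] → 38
@38: a [1B, align 1] → 39
+1 pad (align 8)
@40: d [8B, align 8] → 48
@48: e [8B, align 8] → 56
@56: height [13B, align 1] → 69
+3 tail pad (align 8)
size 72, align 8
array of 21: 21 × 72 = 1512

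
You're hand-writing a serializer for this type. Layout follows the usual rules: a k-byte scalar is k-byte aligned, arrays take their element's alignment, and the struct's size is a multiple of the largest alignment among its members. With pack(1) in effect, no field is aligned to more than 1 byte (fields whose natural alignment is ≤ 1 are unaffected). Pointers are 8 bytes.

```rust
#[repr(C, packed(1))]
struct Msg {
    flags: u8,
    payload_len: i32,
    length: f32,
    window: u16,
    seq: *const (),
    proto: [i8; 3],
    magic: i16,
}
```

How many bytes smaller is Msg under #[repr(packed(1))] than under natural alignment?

natural layout:
  flags at 0 (size 1, align 1) → ends 1
  pad 3 to align 4 for payload_len
  payload_len at 4 (size 4, align 4) → ends 8
  length at 8 (size 4, align 4) → ends 12
  window at 12 (size 2, align 2) → ends 14
  pad 2 to align 8 for seq
  seq at 16 (size 8, align 8) → ends 24
  proto at 24 (size 3, align 1) → ends 27
  pad 1 to align 2 for magic
  magic at 28 (size 2, align 2) → ends 30
  tail pad 2 to reach multiple of 8
  total 32 bytes, alignment 8
packed(1) layout:
  flags at 0 (size 1, align 1) → ends 1
  payload_len at 1 (size 4, align 1) → ends 5
  length at 5 (size 4, align 1) → ends 9
  window at 9 (size 2, align 1) → ends 11
  seq at 11 (size 8, align 1) → ends 19
  proto at 19 (size 3, align 1) → ends 22
  magic at 22 (size 2, align 1) → ends 24
  total 24 bytes, alignment 1
32 − 24 = 8

8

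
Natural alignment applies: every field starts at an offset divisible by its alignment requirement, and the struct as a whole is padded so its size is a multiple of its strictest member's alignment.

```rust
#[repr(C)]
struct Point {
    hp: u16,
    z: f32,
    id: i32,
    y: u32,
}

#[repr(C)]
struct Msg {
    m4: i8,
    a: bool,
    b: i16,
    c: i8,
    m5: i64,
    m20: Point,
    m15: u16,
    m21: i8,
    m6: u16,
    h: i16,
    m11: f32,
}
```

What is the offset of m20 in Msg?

Point: @0: hp [2B, align 2] → 2; +2 pad (align 4); @4: z [4B, align 4] → 8; @8: id [4B, align 4] → 12; @12: y [4B, align 4] → 16; size 16, align 4
@0: m4 [1B, align 1] → 1
@1: a [1B, align 1] → 2
@2: b [2B, align 2] → 4
@4: c [1B, align 1] → 5
+3 pad (align 8)
@8: m5 [8B, align 8] → 16
@16: m20 [16B, align 4] → 32

16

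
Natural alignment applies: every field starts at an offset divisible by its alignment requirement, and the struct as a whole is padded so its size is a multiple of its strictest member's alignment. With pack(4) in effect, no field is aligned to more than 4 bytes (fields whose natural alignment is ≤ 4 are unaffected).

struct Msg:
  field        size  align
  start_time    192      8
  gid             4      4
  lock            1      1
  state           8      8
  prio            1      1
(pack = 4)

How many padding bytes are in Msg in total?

0..192  start_time  (192B, 4-aligned)
192..196  gid  (4B, 4-aligned)
196..197  lock  (1B, 1-aligned)
197..200  -- padding (3B)
200..208  state  (8B, 4-aligned)
208..209  prio  (1B, 1-aligned)
209..212  -- tail padding (3B)
sizeof = 212, alignof = 4
data bytes 206, size 212 → padding 6

6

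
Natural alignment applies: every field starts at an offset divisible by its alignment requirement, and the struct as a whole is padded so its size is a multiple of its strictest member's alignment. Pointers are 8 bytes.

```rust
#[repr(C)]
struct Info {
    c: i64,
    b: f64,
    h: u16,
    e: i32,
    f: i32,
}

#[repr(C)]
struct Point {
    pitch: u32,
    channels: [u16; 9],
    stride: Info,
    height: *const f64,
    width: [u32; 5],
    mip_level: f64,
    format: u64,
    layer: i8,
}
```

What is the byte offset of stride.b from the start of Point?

Info: c at 0 (size 8, align 8) → ends 8; b at 8 (size 8, align 8) → ends 16; h at 16 (size 2, align 2) → ends 18; pad 2 to align 4 for e; e at 20 (size 4, align 4) → ends 24; f at 24 (size 4, align 4) → ends 28; tail pad 4 to reach multiple of 8; total 32 bytes, alignment 8
pitch at 0 (size 4, align 4) → ends 4
channels at 4 (size 18, align 2) → ends 22
pad 2 to align 8 for stride
stride at 24 (size 32, align 8) → ends 56
within Info: b at 8
24 + 8 = 32

32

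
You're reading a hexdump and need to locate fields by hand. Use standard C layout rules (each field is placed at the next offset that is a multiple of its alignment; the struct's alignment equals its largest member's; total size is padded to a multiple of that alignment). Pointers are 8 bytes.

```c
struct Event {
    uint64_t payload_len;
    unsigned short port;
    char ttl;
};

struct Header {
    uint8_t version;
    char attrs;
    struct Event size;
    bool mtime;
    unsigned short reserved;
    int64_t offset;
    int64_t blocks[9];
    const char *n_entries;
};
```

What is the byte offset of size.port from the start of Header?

Event: @0: payload_len [8B, align 8] → 8; @8: port [2B, align 2] → 10; @10: ttl [1B, align 1] → 11; +5 tail pad (align 8); size 16, align 8
@0: version [1B, align 1] → 1
@1: attrs [1B, align 1] → 2
+6 pad (align 8)
@8: size [16B, align 8] → 24
within Event: port at 8
8 + 8 = 16

16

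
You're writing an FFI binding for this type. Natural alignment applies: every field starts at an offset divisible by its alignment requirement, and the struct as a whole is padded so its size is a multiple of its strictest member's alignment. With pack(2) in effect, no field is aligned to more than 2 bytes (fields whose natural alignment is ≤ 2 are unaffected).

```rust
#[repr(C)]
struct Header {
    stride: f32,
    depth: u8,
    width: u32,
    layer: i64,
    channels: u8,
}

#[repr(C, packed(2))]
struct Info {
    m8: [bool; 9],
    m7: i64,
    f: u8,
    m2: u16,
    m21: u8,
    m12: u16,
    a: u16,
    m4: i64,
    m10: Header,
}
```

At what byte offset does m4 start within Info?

28

Header: stride at 0 (size 4, align 4) → ends 4; depth at 4 (size 1, align 1) → ends 5; pad 3 to align 4 for width; width at 8 (size 4, align 4) → ends 12; pad 4 to align 8 for layer; layer at 16 (size 8, align 8) → ends 24; channels at 24 (size 1, align 1) → ends 25; tail pad 7 to reach multiple of 8; total 32 bytes, alignment 8
m8 at 0 (size 9, align 1) → ends 9
pad 1 to align 2 for m7
m7 at 10 (size 8, align 2) → ends 18
f at 18 (size 1, align 1) → ends 19
pad 1 to align 2 for m2
m2 at 20 (size 2, align 2) → ends 22
m21 at 22 (size 1, align 1) → ends 23
pad 1 to align 2 for m12
m12 at 24 (size 2, align 2) → ends 26
a at 26 (size 2, align 2) → ends 28
m4 at 28 (size 8, align 2) → ends 36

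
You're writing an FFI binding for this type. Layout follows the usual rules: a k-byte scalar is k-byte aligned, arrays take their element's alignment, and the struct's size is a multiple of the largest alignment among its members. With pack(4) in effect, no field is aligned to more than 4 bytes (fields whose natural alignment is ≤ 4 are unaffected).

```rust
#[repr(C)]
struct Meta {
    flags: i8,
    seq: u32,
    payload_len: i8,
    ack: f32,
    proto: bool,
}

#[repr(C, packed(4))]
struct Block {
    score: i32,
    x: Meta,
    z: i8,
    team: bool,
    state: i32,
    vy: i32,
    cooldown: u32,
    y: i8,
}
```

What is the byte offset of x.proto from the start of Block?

20

Meta: @0: flags [1B, align 1] → 1; +3 pad (align 4); @4: seq [4B, align 4] → 8; @8: payload_len [1B, align 1] → 9; +3 pad (align 4); @12: ack [4B, align 4] → 16; @16: proto [1B, align 1] → 17; +3 tail pad (align 4); size 20, align 4
@0: score [4B, align 4] → 4
@4: x [20B, align 4] → 24
within Meta: proto at 16
4 + 16 = 20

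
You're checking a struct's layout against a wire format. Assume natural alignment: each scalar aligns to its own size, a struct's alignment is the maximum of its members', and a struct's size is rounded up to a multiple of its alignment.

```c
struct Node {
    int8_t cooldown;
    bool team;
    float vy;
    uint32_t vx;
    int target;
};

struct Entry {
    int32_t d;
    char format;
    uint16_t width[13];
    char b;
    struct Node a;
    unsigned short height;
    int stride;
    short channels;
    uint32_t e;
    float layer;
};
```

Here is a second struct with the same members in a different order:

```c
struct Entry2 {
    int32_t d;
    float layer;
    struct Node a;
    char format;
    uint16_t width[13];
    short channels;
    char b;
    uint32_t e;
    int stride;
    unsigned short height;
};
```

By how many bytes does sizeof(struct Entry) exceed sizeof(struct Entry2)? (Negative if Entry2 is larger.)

Node: cooldown at 0 (size 1, align 1) → ends 1; team at 1 (size 1, align 1) → ends 2; pad 2 to align 4 for vy; vy at 4 (size 4, align 4) → ends 8; vx at 8 (size 4, align 4) → ends 12; target at 12 (size 4, align 4) → ends 16; total 16 bytes, alignment 4
d at 0 (size 4, align 4) → ends 4
format at 4 (size 1, align 1) → ends 5
pad 1 to align 2 for width
width at 6 (size 26, align 2) → ends 32
b at 32 (size 1, align 1) → ends 33
pad 3 to align 4 for a
a at 36 (size 16, align 4) → ends 52
height at 52 (size 2, align 2) → ends 54
pad 2 to align 4 for stride
stride at 56 (size 4, align 4) → ends 60
channels at 60 (size 2, align 2) → ends 62
pad 2 to align 4 for e
e at 64 (size 4, align 4) → ends 68
layer at 68 (size 4, align 4) → ends 72
total 72 bytes, alignment 4
— Entry2 —
d at 0 (size 4, align 4) → ends 4
layer at 4 (size 4, align 4) → ends 8
a at 8 (size 16, align 4) → ends 24
format at 24 (size 1, align 1) → ends 25
pad 1 to align 2 for width
width at 26 (size 26, align 2) → ends 52
channels at 52 (size 2, align 2) → ends 54
b at 54 (size 1, align 1) → ends 55
pad 1 to align 4 for e
e at 56 (size 4, align 4) → ends 60
stride at 60 (size 4, align 4) → ends 64
height at 64 (size 2, align 2) → ends 66
tail pad 2 to reach multiple of 4
total 68 bytes, alignment 4
72 − 68 = 4

4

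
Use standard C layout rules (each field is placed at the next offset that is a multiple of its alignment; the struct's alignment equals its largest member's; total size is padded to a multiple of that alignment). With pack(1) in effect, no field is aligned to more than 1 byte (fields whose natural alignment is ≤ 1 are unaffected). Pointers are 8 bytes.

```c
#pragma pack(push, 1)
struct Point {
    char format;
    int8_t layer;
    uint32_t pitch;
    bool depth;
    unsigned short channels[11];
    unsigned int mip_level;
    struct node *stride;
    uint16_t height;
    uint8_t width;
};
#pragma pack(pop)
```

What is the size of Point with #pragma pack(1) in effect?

44

format at 0 (size 1, align 1) → ends 1
layer at 1 (size 1, align 1) → ends 2
pitch at 2 (size 4, align 1) → ends 6
depth at 6 (size 1, align 1) → ends 7
channels at 7 (size 22, align 1) → ends 29
mip_level at 29 (size 4, align 1) → ends 33
stride at 33 (size 8, align 1) → ends 41
height at 41 (size 2, align 1) → ends 43
width at 43 (size 1, align 1) → ends 44
total 44 bytes, alignment 1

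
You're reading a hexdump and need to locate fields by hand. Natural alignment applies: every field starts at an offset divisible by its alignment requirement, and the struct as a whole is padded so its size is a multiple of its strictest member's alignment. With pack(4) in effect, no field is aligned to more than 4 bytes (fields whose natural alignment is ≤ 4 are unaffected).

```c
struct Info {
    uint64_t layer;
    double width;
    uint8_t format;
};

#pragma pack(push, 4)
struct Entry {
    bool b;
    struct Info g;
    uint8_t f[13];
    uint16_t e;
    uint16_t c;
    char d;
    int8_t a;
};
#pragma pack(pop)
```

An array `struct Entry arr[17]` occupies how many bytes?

816

Info: layer at 0 (size 8, align 8) → ends 8; width at 8 (size 8, align 8) → ends 16; format at 16 (size 1, align 1) → ends 17; tail pad 7 to reach multiple of 8; total 24 bytes, alignment 8
b at 0 (size 1, align 1) → ends 1
pad 3 to align 4 for g
g at 4 (size 24, align 4) → ends 28
f at 28 (size 13, align 1) → ends 41
pad 1 to align 2 for e
e at 42 (size 2, align 2) → ends 44
c at 44 (size 2, align 2) → ends 46
d at 46 (size 1, align 1) → ends 47
a at 47 (size 1, align 1) → ends 48
total 48 bytes, alignment 4
array of 17: 17 × 48 = 816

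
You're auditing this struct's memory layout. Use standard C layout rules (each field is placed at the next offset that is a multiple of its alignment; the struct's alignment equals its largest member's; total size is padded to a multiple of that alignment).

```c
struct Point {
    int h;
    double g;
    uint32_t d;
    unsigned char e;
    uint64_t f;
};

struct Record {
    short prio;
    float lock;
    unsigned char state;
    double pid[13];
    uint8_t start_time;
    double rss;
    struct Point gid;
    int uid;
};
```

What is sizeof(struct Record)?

176 bytes

Point: @0: h [4B, align 4] → 4; +4 pad (align 8); @8: g [8B, align 8] → 16; @16: d [4B, align 4] → 20; @20: e [1B, align 1] → 21; +3 pad (align 8); @24: f [8B, align 8] → 32; size 32, align 8
@0: prio [2B, align 2] → 2
+2 pad (align 4)
@4: lock [4B, align 4] → 8
@8: state [1B, align 1] → 9
+7 pad (align 8)
@16: pid [104B, align 8] → 120
@120: start_time [1B, align 1] → 121
+7 pad (align 8)
@128: rss [8B, align 8] → 136
@136: gid [32B, align 8] → 168
@168: uid [4B, align 4] → 172
+4 tail pad (align 8)
size 176, align 8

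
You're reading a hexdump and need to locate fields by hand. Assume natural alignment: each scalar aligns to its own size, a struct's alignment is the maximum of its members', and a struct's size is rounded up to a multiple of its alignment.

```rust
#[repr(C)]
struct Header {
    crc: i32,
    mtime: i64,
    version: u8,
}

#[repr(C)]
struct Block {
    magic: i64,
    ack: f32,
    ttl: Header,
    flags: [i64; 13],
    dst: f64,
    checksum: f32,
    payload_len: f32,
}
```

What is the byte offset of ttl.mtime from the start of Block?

Header: @0: crc [4B, align 4] → 4; +4 pad (align 8); @8: mtime [8B, align 8] → 16; @16: version [1B, align 1] → 17; +7 tail pad (align 8); size 24, align 8
@0: magic [8B, align 8] → 8
@8: ack [4B, align 4] → 12
+4 pad (align 8)
@16: ttl [24B, align 8] → 40
within Header: mtime at 8
16 + 8 = 24

24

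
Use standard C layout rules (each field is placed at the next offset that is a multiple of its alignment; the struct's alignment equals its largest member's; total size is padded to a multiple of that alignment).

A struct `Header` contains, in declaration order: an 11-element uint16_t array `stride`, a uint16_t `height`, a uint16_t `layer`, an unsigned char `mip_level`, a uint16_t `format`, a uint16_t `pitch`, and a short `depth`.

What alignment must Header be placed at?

2

member alignments: stride=2, height=2, layer=2, mip_level=1, format=2, pitch=2, depth=2
max = 2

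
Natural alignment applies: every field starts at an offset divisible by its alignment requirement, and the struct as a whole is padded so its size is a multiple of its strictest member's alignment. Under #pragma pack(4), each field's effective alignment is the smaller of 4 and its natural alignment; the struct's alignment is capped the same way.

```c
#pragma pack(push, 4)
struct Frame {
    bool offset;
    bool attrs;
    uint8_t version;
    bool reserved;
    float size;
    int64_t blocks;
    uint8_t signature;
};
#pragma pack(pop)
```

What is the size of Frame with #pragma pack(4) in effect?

@0: offset [1B, align 1] → 1
@1: attrs [1B, align 1] → 2
@2: version [1B, align 1] → 3
@3: reserved [1B, align 1] → 4
@4: size [4B, align 4] → 8
@8: blocks [8B, align 4] → 16
@16: signature [1B, align 1] → 17
+3 tail pad (align 4)
size 20, align 4

20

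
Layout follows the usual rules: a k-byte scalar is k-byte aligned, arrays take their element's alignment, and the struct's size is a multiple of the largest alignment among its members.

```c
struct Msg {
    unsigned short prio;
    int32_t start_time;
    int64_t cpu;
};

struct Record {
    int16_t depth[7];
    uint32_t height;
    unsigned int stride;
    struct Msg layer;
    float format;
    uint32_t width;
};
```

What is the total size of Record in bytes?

Msg: 0..2  prio  (2B, 2-aligned); 2..4  -- padding (2B); 4..8  start_time  (4B, 4-aligned); 8..16  cpu  (8B, 8-aligned); sizeof = 16, alignof = 8
0..14  depth  (14B, 2-aligned)
14..16  -- padding (2B)
16..20  height  (4B, 4-aligned)
20..24  stride  (4B, 4-aligned)
24..40  layer  (16B, 8-aligned)
40..44  format  (4B, 4-aligned)
44..48  width  (4B, 4-aligned)
sizeof = 48, alignof = 8

48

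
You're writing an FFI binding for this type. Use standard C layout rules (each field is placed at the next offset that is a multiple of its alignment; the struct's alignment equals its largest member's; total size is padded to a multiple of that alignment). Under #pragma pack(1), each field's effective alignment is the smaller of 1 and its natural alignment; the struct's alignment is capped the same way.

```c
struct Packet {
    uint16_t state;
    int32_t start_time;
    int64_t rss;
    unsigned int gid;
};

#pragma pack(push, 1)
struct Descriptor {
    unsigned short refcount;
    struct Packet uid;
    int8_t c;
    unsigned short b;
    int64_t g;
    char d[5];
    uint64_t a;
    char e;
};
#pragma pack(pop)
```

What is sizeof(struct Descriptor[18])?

Packet: @0: state [2B, align 2] → 2; +2 pad (align 4); @4: start_time [4B, align 4] → 8; @8: rss [8B, align 8] → 16; @16: gid [4B, align 4] → 20; +4 tail pad (align 8); size 24, align 8
@0: refcount [2B, align 1] → 2
@2: uid [24B, align 1] → 26
@26: c [1B, align 1] → 27
@27: b [2B, align 1] → 29
@29: g [8B, align 1] → 37
@37: d [5B, align 1] → 42
@42: a [8B, align 1] → 50
@50: e [1B, align 1] → 51
size 51, align 1
array of 18: 18 × 51 = 918

918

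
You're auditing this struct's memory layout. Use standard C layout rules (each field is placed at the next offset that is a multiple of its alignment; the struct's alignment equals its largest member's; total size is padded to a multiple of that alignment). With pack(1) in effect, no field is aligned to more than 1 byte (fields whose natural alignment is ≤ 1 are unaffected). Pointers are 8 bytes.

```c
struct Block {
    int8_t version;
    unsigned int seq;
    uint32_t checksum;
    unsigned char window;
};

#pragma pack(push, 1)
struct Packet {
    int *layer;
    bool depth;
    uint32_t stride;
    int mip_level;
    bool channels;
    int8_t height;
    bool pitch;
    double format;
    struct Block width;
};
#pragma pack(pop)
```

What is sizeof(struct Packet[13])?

Block: version at 0 (size 1, align 1) → ends 1; pad 3 to align 4 for seq; seq at 4 (size 4, align 4) → ends 8; checksum at 8 (size 4, align 4) → ends 12; window at 12 (size 1, align 1) → ends 13; tail pad 3 to reach multiple of 4; total 16 bytes, alignment 4
layer at 0 (size 8, align 1) → ends 8
depth at 8 (size 1, align 1) → ends 9
stride at 9 (size 4, align 1) → ends 13
mip_level at 13 (size 4, align 1) → ends 17
channels at 17 (size 1, align 1) → ends 18
height at 18 (size 1, align 1) → ends 19
pitch at 19 (size 1, align 1) → ends 20
format at 20 (size 8, align 1) → ends 28
width at 28 (size 16, align 1) → ends 44
total 44 bytes, alignment 1
array of 13: 13 × 44 = 572

572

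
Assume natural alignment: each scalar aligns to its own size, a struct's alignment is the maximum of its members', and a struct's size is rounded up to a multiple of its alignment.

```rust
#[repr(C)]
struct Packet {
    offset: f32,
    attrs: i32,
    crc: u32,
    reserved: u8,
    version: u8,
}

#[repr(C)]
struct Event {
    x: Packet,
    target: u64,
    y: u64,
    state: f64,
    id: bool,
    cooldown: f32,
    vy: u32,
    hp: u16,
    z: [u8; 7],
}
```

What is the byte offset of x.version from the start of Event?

13

Packet: offset at 0 (size 4, align 4) → ends 4; attrs at 4 (size 4, align 4) → ends 8; crc at 8 (size 4, align 4) → ends 12; reserved at 12 (size 1, align 1) → ends 13; version at 13 (size 1, align 1) → ends 14; tail pad 2 to reach multiple of 4; total 16 bytes, alignment 4
x at 0 (size 16, align 4) → ends 16
within Packet: version at 13
0 + 13 = 13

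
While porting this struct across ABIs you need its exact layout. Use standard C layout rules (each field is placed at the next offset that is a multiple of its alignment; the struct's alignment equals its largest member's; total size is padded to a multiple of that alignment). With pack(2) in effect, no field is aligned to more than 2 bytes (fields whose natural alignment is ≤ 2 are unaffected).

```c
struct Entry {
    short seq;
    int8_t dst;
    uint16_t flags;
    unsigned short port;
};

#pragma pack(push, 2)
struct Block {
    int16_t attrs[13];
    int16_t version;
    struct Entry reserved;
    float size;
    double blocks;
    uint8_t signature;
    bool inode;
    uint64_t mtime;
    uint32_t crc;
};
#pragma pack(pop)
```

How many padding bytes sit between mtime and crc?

0

Entry: @0: seq [2B, align 2] → 2; @2: dst [1B, align 1] → 3; +1 pad (align 2); @4: flags [2B, align 2] → 6; @6: port [2B, align 2] → 8; size 8, align 2
@0: attrs [26B, align 2] → 26
@26: version [2B, align 2] → 28
@28: reserved [8B, align 2] → 36
@36: size [4B, align 2] → 40
@40: blocks [8B, align 2] → 48
@48: signature [1B, align 1] → 49
@49: inode [1B, align 1] → 50
@50: mtime [8B, align 2] → 58
@58: crc [4B, align 2] → 62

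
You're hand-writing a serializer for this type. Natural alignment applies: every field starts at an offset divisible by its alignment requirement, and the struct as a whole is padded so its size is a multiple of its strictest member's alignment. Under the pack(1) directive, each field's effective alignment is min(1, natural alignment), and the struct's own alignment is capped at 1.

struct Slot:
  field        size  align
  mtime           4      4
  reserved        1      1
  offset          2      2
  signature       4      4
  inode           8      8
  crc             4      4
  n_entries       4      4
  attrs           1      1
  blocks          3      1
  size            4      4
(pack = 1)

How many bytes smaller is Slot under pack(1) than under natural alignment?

natural layout:
  mtime at 0 (size 4, align 4) → ends 4
  reserved at 4 (size 1, align 1) → ends 5
  pad 1 to align 2 for offset
  offset at 6 (size 2, align 2) → ends 8
  signature at 8 (size 4, align 4) → ends 12
  pad 4 to align 8 for inode
  inode at 16 (size 8, align 8) → ends 24
  crc at 24 (size 4, align 4) → ends 28
  n_entries at 28 (size 4, align 4) → ends 32
  attrs at 32 (size 1, align 1) → ends 33
  blocks at 33 (size 3, align 1) → ends 36
  size at 36 (size 4, align 4) → ends 40
  total 40 bytes, alignment 8
packed(1) layout:
  mtime at 0 (size 4, align 1) → ends 4
  reserved at 4 (size 1, align 1) → ends 5
  offset at 5 (size 2, align 1) → ends 7
  signature at 7 (size 4, align 1) → ends 11
  inode at 11 (size 8, align 1) → ends 19
  crc at 19 (size 4, align 1) → ends 23
  n_entries at 23 (size 4, align 1) → ends 27
  attrs at 27 (size 1, align 1) → ends 28
  blocks at 28 (size 3, align 1) → ends 31
  size at 31 (size 4, align 1) → ends 35
  total 35 bytes, alignment 1
40 − 35 = 5

5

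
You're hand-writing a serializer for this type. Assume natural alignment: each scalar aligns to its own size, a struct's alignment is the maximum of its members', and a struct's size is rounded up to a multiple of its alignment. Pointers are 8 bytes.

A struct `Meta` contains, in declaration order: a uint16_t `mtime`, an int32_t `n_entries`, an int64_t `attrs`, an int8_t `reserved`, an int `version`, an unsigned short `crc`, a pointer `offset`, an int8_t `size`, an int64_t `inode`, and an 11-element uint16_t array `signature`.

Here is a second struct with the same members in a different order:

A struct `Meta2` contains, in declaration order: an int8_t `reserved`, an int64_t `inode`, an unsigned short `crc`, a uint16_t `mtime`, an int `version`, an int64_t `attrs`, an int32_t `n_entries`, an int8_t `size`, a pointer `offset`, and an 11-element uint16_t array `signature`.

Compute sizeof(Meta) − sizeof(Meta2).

mtime at 0 (size 2, align 2) → ends 2
pad 2 to align 4 for n_entries
n_entries at 4 (size 4, align 4) → ends 8
attrs at 8 (size 8, align 8) → ends 16
reserved at 16 (size 1, align 1) → ends 17
pad 3 to align 4 for version
version at 20 (size 4, align 4) → ends 24
crc at 24 (size 2, align 2) → ends 26
pad 6 to align 8 for offset
offset at 32 (size 8, align 8) → ends 40
size at 40 (size 1, align 1) → ends 41
pad 7 to align 8 for inode
inode at 48 (size 8, align 8) → ends 56
signature at 56 (size 22, align 2) → ends 78
tail pad 2 to reach multiple of 8
total 80 bytes, alignment 8
— Meta2 —
reserved at 0 (size 1, align 1) → ends 1
pad 7 to align 8 for inode
inode at 8 (size 8, align 8) → ends 16
crc at 16 (size 2, align 2) → ends 18
mtime at 18 (size 2, align 2) → ends 20
version at 20 (size 4, align 4) → ends 24
attrs at 24 (size 8, align 8) → ends 32
n_entries at 32 (size 4, align 4) → ends 36
size at 36 (size 1, align 1) → ends 37
pad 3 to align 8 for offset
offset at 40 (size 8, align 8) → ends 48
signature at 48 (size 22, align 2) → ends 70
tail pad 2 to reach multiple of 8
total 72 bytes, alignment 8
80 − 72 = 8

8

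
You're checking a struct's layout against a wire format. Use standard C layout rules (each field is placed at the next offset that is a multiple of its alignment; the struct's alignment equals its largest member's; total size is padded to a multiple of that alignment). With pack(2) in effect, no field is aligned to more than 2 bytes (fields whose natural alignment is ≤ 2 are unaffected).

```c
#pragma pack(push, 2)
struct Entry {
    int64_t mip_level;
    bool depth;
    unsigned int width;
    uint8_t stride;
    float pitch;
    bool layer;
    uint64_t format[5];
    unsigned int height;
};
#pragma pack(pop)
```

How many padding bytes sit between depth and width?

mip_level at 0 (size 8, align 2) → ends 8
depth at 8 (size 1, align 1) → ends 9
pad 1 to align 2 for width
width at 10 (size 4, align 2) → ends 14

1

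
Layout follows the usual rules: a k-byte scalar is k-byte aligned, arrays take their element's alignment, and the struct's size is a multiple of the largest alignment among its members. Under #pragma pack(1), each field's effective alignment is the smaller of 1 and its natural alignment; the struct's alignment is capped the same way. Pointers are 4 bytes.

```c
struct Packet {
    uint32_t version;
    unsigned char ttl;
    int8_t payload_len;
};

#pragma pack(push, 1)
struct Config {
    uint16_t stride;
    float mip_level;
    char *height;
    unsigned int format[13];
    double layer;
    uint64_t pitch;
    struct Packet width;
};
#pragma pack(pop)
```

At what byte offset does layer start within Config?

62

Packet: 0..4  version  (4B, 4-aligned); 4..5  ttl  (1B, 1-aligned); 5..6  payload_len  (1B, 1-aligned); 6..8  -- tail padding (2B); sizeof = 8, alignof = 4
0..2  stride  (2B, 1-aligned)
2..6  mip_level  (4B, 1-aligned)
6..10  height  (4B, 1-aligned)
10..62  format  (52B, 1-aligned)
62..70  layer  (8B, 1-aligned)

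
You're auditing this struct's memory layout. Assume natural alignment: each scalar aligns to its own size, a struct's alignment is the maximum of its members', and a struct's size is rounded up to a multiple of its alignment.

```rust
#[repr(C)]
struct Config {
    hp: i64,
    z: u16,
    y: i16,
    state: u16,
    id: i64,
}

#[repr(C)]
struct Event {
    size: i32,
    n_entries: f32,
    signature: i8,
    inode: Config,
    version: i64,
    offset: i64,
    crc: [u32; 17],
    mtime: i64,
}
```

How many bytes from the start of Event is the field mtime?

128

Config: 0..8  hp  (8B, 8-aligned); 8..10  z  (2B, 2-aligned); 10..12  y  (2B, 2-aligned); 12..14  state  (2B, 2-aligned); 14..16  -- padding (2B); 16..24  id  (8B, 8-aligned); sizeof = 24, alignof = 8
0..4  size  (4B, 4-aligned)
4..8  n_entries  (4B, 4-aligned)
8..9  signature  (1B, 1-aligned)
9..16  -- padding (7B)
16..40  inode  (24B, 8-aligned)
40..48  version  (8B, 8-aligned)
48..56  offset  (8B, 8-aligned)
56..124  crc  (68B, 4-aligned)
124..128  -- padding (4B)
128..136  mtime  (8B, 8-aligned)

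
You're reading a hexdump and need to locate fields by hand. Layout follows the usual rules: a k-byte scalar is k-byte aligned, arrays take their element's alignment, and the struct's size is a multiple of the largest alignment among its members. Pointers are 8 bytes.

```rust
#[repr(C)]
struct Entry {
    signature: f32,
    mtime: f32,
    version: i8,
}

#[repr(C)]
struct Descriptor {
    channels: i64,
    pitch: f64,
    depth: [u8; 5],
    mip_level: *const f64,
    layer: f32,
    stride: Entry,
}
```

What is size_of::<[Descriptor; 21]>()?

Entry: signature at 0 (size 4, align 4) → ends 4; mtime at 4 (size 4, align 4) → ends 8; version at 8 (size 1, align 1) → ends 9; tail pad 3 to reach multiple of 4; total 12 bytes, alignment 4
channels at 0 (size 8, align 8) → ends 8
pitch at 8 (size 8, align 8) → ends 16
depth at 16 (size 5, align 1) → ends 21
pad 3 to align 8 for mip_level
mip_level at 24 (size 8, align 8) → ends 32
layer at 32 (size 4, align 4) → ends 36
stride at 36 (size 12, align 4) → ends 48
total 48 bytes, alignment 8
array of 21: 21 × 48 = 1008

1008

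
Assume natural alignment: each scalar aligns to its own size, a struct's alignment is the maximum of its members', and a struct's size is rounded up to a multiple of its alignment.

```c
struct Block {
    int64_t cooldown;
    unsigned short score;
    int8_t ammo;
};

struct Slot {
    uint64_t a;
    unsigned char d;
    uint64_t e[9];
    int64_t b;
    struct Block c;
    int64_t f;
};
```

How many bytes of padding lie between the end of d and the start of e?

7

Block: cooldown at 0 (size 8, align 8) → ends 8; score at 8 (size 2, align 2) → ends 10; ammo at 10 (size 1, align 1) → ends 11; tail pad 5 to reach multiple of 8; total 16 bytes, alignment 8
a at 0 (size 8, align 8) → ends 8
d at 8 (size 1, align 1) → ends 9
pad 7 to align 8 for e
e at 16 (size 72, align 8) → ends 88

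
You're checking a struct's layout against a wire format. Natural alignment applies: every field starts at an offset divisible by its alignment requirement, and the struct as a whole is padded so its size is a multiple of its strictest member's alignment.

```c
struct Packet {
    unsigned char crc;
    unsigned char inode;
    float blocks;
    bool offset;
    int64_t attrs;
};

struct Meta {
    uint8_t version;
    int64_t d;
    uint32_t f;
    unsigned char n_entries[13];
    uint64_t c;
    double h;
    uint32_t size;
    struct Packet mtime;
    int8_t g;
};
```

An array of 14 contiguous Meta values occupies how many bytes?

1344

Packet: @0: crc [1B, align 1] → 1; @1: inode [1B, align 1] → 2; +2 pad (align 4); @4: blocks [4B, align 4] → 8; @8: offset [1B, align 1] → 9; +7 pad (align 8); @16: attrs [8B, align 8] → 24; size 24, align 8
@0: version [1B, align 1] → 1
+7 pad (align 8)
@8: d [8B, align 8] → 16
@16: f [4B, align 4] → 20
@20: n_entries [13B, align 1] → 33
+7 pad (align 8)
@40: c [8B, align 8] → 48
@48: h [8B, align 8] → 56
@56: size [4B, align 4] → 60
+4 pad (align 8)
@64: mtime [24B, align 8] → 88
@88: g [1B, align 1] → 89
+7 tail pad (align 8)
size 96, align 8
array of 14: 14 × 96 = 1344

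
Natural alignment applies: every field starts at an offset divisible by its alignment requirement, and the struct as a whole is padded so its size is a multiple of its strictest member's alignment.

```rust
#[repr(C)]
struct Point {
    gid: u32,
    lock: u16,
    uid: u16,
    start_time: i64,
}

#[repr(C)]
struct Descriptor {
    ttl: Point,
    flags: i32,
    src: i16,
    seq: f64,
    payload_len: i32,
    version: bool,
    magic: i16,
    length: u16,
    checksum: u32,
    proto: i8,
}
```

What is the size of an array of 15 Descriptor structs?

Point: @0: gid [4B, align 4] → 4; @4: lock [2B, align 2] → 6; @6: uid [2B, align 2] → 8; @8: start_time [8B, align 8] → 16; size 16, align 8
@0: ttl [16B, align 8] → 16
@16: flags [4B, align 4] → 20
@20: src [2B, align 2] → 22
+2 pad (align 8)
@24: seq [8B, align 8] → 32
@32: payload_len [4B, align 4] → 36
@36: version [1B, align 1] → 37
+1 pad (align 2)
@38: magic [2B, align 2] → 40
@40: length [2B, align 2] → 42
+2 pad (align 4)
@44: checksum [4B, align 4] → 48
@48: proto [1B, align 1] → 49
+7 tail pad (align 8)
size 56, align 8
array of 15: 15 × 56 = 840

840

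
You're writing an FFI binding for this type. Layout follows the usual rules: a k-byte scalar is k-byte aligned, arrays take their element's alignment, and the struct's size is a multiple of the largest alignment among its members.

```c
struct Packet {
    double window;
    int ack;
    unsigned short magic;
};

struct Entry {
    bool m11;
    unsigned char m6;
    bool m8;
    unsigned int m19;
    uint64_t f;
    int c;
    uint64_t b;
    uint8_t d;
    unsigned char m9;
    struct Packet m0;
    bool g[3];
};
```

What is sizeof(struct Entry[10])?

640

Packet: window at 0 (size 8, align 8) → ends 8; ack at 8 (size 4, align 4) → ends 12; magic at 12 (size 2, align 2) → ends 14; tail pad 2 to reach multiple of 8; total 16 bytes, alignment 8
m11 at 0 (size 1, align 1) → ends 1
m6 at 1 (size 1, align 1) → ends 2
m8 at 2 (size 1, align 1) → ends 3
pad 1 to align 4 for m19
m19 at 4 (size 4, align 4) → ends 8
f at 8 (size 8, align 8) → ends 16
c at 16 (size 4, align 4) → ends 20
pad 4 to align 8 for b
b at 24 (size 8, align 8) → ends 32
d at 32 (size 1, align 1) → ends 33
m9 at 33 (size 1, align 1) → ends 34
pad 6 to align 8 for m0
m0 at 40 (size 16, align 8) → ends 56
g at 56 (size 3, align 1) → ends 59
tail pad 5 to reach multiple of 8
total 64 bytes, alignment 8
array of 10: 10 × 64 = 640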